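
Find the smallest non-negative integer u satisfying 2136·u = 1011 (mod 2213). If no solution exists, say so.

gcd(2136, 2213) = 1, so a unique solution mod 2213 exists.
2136⁻¹ ≡ 1437 (mod 2213).
u ≡ 1437·1011 ≡ 1079 (mod 2213).

1079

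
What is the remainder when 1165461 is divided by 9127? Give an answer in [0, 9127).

1165461 = 127·9127 + 6332, so 1165461 ≡ 6332 (mod 9127).

6332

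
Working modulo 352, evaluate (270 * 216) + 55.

295

270 * 216 = 58320 ≡ 240 (mod 352)
240 + 55 = 295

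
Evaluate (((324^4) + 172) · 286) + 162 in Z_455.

(324)^4 ≡ 261 (mod 455)
261 + 172 = 433
433 · 286 = 123838 ≡ 78 (mod 455)
78 + 162 = 240

240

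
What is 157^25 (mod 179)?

Compute successive squares:
157^1 ≡ 157 (mod 179)
157^2 ≡ 157^2 = 24649 ≡ 126 (mod 179)
157^4 ≡ 126^2 = 15876 ≡ 124 (mod 179)
157^8 ≡ 124^2 = 15376 ≡ 161 (mod 179)
157^16 ≡ 161^2 = 25921 ≡ 145 (mod 179)
157^25 = 157^16 × 157^8 × 157^1 ≡ 145 × 161 × 157 (mod 179).
Accumulate the product:
145 × 161 = 23345 ≡ 75
75 × 157 = 11775 ≡ 140

140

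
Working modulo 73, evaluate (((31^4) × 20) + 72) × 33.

34

(31)^4 ≡ 71 (mod 73)
71 × 20 = 1420 ≡ 33 (mod 73)
33 + 72 = 105 ≡ 32 (mod 73)
32 × 33 = 1056 ≡ 34 (mod 73)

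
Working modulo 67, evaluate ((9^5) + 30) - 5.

(9)^5 ≡ 22 (mod 67)
22 + 30 = 52
52 - 5 = 47

47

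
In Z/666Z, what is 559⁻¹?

361

666 = 1×559 + 107
559 = 5×107 + 24
107 = 4×24 + 11
24 = 2×11 + 2
11 = 5×2 + 1
2 = 2×1 + 0
gcd(559, 666) = 1, so the inverse exists.
Bézout: 1 = 256×666 − 305×559.
So 559⁻¹ ≡ −305 ≡ 361 (mod 666).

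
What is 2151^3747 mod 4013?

By square-and-multiply:
2151^1 ≡ 2151 (mod 4013)
2151^2 ≡ 2151^2 = 4626801 ≡ 3825 (mod 4013)
2151^4 ≡ 3825^2 = 14630625 ≡ 3240 (mod 4013)
2151^8 ≡ 3240^2 = 10497600 ≡ 3605 (mod 4013)
2151^16 ≡ 3605^2 = 12996025 ≡ 1931 (mod 4013)
2151^32 ≡ 1931^2 = 3728761 ≡ 684 (mod 4013)
2151^64 ≡ 684^2 = 467856 ≡ 2348 (mod 4013)
2151^128 ≡ 2348^2 = 5513104 ≡ 3255 (mod 4013)
2151^256 ≡ 3255^2 = 10595025 ≡ 705 (mod 4013)
2151^512 ≡ 705^2 = 497025 ≡ 3426 (mod 4013)
2151^1024 ≡ 3426^2 = 11737476 ≡ 3464 (mod 4013)
2151^2048 ≡ 3464^2 = 11999296 ≡ 426 (mod 4013)
2151^3747 = 2151^2048 * 2151^1024 * 2151^512 * 2151^128 * 2151^32 * 2151^2 * 2151^1 ≡ 426 * 3464 * 3426 * 3255 * 684 * 3825 * 2151 (mod 4013).
Accumulate the product:
426 * 3464 = 1475664 ≡ 2893
2893 * 3426 = 9911418 ≡ 3321
3321 * 3255 = 10809855 ≡ 2846
2846 * 684 = 1946664 ≡ 359
359 * 3825 = 1373175 ≡ 729
729 * 2151 = 1568079 ≡ 3009

3009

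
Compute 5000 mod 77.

5000 = 64×77 + 72, so 5000 ≡ 72 (mod 77).

72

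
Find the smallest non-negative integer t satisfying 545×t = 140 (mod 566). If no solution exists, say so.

182

gcd(545, 566) = 1, so a unique solution mod 566 exists.
545⁻¹ ≡ 539 (mod 566).
t ≡ 539×140 ≡ 182 (mod 566).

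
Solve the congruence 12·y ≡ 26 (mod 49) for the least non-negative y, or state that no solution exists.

43

gcd(12, 49) = 1, so a unique solution mod 49 exists.
12⁻¹ ≡ 45 (mod 49).
y ≡ 45·26 ≡ 43 (mod 49).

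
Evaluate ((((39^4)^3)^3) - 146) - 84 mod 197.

117

(39)^4 ≡ 70 (mod 197)
(70)^3 ≡ 23 (mod 197)
(23)^3 ≡ 150 (mod 197)
150 - 146 = 4
4 - 84 = -80 ≡ 117 (mod 197)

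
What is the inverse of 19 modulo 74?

Run the extended Euclidean algorithm:
74 = 3·19 + 17
19 = 1·17 + 2
17 = 8·2 + 1
2 = 2·1 + 0
gcd(19, 74) = 1, so the inverse exists.
Back-substitute for 1:
1 = 1·17 − 8·2
  = −8·19 + 9·17
  = 9·74 − 35·19
So 19⁻¹ ≡ −35 ≡ 39 (mod 74).

39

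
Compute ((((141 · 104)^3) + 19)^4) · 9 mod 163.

141 · 104 = 14664 ≡ 157 (mod 163)
(157)^3 ≡ 110 (mod 163)
110 + 19 = 129
(129)^4 ≡ 62 (mod 163)
62 · 9 = 558 ≡ 69 (mod 163)

69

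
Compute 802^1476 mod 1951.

Using repeated squaring:
1476 in binary is 10111000100, i.e. 1476 = 1024 + 256 + 128 + 64 + 4.
802^1 ≡ 802 (mod 1951)
802^2 ≡ 802^2 = 643204 ≡ 1325 (mod 1951)
802^4 ≡ 1325^2 = 1755625 ≡ 1676 (mod 1951)
802^8 ≡ 1676^2 = 2808976 ≡ 1487 (mod 1951)
802^16 ≡ 1487^2 = 2211169 ≡ 686 (mod 1951)
802^32 ≡ 686^2 = 470596 ≡ 405 (mod 1951)
802^64 ≡ 405^2 = 164025 ≡ 141 (mod 1951)
802^128 ≡ 141^2 = 19881 ≡ 371 (mod 1951)
802^256 ≡ 371^2 = 137641 ≡ 1071 (mod 1951)
802^512 ≡ 1071^2 = 1147041 ≡ 1804 (mod 1951)
802^1024 ≡ 1804^2 = 3254416 ≡ 148 (mod 1951)
802^1476 = 802^1024 × 802^256 × 802^128 × 802^64 × 802^4 ≡ 148 × 1071 × 371 × 141 × 1676 (mod 1951).
Accumulate the product:
148 × 1071 = 158508 ≡ 477
477 × 371 = 176967 ≡ 1377
1377 × 141 = 194157 ≡ 1008
1008 × 1676 = 1689408 ≡ 1793

1793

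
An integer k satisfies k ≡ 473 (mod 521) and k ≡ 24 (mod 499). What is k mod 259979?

521⁻¹ mod 499: 521×431 ≡ 1 (mod 499), so 521⁻¹ ≡ 431.
k = 473 + 521×((24 − 473)×431 mod 499) = 473 + 521×93 = 48926.

48926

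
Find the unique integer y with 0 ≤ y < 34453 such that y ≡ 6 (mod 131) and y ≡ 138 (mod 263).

34328

131⁻¹ mod 263: 131*261 ≡ 1 (mod 263), so 131⁻¹ ≡ 261.
y = 6 + 131*((138 − 6)*261 mod 263) = 6 + 131*262 = 34328.
Check: 34328 mod 131 = 6, 34328 mod 263 = 138. ✓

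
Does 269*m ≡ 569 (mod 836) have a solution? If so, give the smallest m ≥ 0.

gcd(269, 836) = 1, so a unique solution mod 836 exists.
269⁻¹ ≡ 317 (mod 836).
m ≡ 317*569 ≡ 633 (mod 836).

633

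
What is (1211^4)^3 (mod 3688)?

3425

(1211)^4 ≡ 1329 (mod 3688)
(1329)^3 ≡ 3425 (mod 3688)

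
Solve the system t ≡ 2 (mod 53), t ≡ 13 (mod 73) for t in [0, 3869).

53⁻¹ mod 73: 53·62 ≡ 1 (mod 73), so 53⁻¹ ≡ 62.
t = 2 + 53·((13 − 2)·62 mod 73) = 2 + 53·25 = 1327.
Check: 1327 mod 53 = 2, 1327 mod 73 = 13. ✓

1327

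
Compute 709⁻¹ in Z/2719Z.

1162

Apply the Euclidean algorithm and back-substitute:
2719 = 3*709 + 592
709 = 1*592 + 117
592 = 5*117 + 7
117 = 16*7 + 5
7 = 1*5 + 2
5 = 2*2 + 1
2 = 2*1 + 0
gcd(709, 2719) = 1, so the inverse exists.
Back-substitute for 1:
1 = 1*5 − 2*2
  = −2*7 + 3*5
  = 3*117 − 50*7
  = −50*592 + 253*117
  = 253*709 − 303*592
  = −303*2719 + 1162*709
So 709⁻¹ ≡ 1162 (mod 2719).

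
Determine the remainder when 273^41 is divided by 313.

By square-and-multiply:
41 in binary is 101001, i.e. 41 = 32 + 8 + 1.
273^1 ≡ 273 (mod 313)
273^2 ≡ 273^2 = 74529 ≡ 35 (mod 313)
273^4 ≡ 35^2 = 1225 ≡ 286 (mod 313)
273^8 ≡ 286^2 = 81796 ≡ 103 (mod 313)
273^16 ≡ 103^2 = 10609 ≡ 280 (mod 313)
273^32 ≡ 280^2 = 78400 ≡ 150 (mod 313)
273^41 = 273^32 × 273^8 × 273^1 ≡ 150 × 103 × 273 (mod 313).
Accumulate the product:
150 × 103 = 15450 ≡ 113
113 × 273 = 30849 ≡ 175

175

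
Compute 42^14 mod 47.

By square-and-multiply:
42^1 ≡ 42 (mod 47)
42^2 ≡ 42^2 = 1764 ≡ 25 (mod 47)
42^4 ≡ 25^2 = 625 ≡ 14 (mod 47)
42^8 ≡ 14^2 = 196 ≡ 8 (mod 47)
42^14 = 42^8 × 42^4 × 42^2 ≡ 8 × 14 × 25 (mod 47).
Accumulate the product:
8 × 14 = 112 ≡ 18
18 × 25 = 450 ≡ 27

27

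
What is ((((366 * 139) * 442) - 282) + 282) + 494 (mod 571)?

366 * 139 = 50874 ≡ 55 (mod 571)
55 * 442 = 24310 ≡ 328 (mod 571)
328 - 282 = 46
46 + 282 = 328
328 + 494 = 822 ≡ 251 (mod 571)

251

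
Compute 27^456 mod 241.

87

Compute successive squares:
27^1 ≡ 27 (mod 241)
27^2 ≡ 27^2 = 729 ≡ 6 (mod 241)
27^4 ≡ 6^2 = 36 (mod 241)
27^8 ≡ 36^2 = 1296 ≡ 91 (mod 241)
27^16 ≡ 91^2 = 8281 ≡ 87 (mod 241)
27^32 ≡ 87^2 = 7569 ≡ 98 (mod 241)
27^64 ≡ 98^2 = 9604 ≡ 205 (mod 241)
27^128 ≡ 205^2 = 42025 ≡ 91 (mod 241)
27^256 ≡ 91^2 = 8281 ≡ 87 (mod 241)
27^456 = 27^256 · 27^128 · 27^64 · 27^8 ≡ 87 · 91 · 205 · 91 (mod 241).
Accumulate the product:
87 · 91 = 7917 ≡ 205
205 · 205 = 42025 ≡ 91
91 · 91 = 8281 ≡ 87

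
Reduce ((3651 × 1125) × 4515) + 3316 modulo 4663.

3651 × 1125 = 4107375 ≡ 3935 (mod 4663)
3935 × 4515 = 17766525 ≡ 495 (mod 4663)
495 + 3316 = 3811

3811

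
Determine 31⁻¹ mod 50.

21

Run the extended Euclidean algorithm:
50 = 1·31 + 19
31 = 1·19 + 12
19 = 1·12 + 7
12 = 1·7 + 5
7 = 1·5 + 2
5 = 2·2 + 1
2 = 2·1 + 0
gcd(31, 50) = 1, so the inverse exists.
Back-substitute for 1:
1 = 1·5 − 2·2
  = −2·7 + 3·5
  = 3·12 − 5·7
  = −5·19 + 8·12
  = 8·31 − 13·19
  = −13·50 + 21·31
So 31⁻¹ ≡ 21 (mod 50).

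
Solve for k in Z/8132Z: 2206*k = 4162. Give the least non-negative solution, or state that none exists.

1587

gcd(2206, 8132) = 2, and 2 | 4162, so solutions exist.
Divide through by 2: 1103*k = 2081 (mod 4066).
1103⁻¹ ≡ 1939 (mod 4066).
k ≡ 1939*2081 ≡ 1587 (mod 4066).
The smallest non-negative solution is k = 1587.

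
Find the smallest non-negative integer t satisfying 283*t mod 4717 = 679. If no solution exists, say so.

3786

gcd(283, 4717) = 1, so a unique solution mod 4717 exists.
283⁻¹ ≡ 4667 (mod 4717).
t ≡ 4667*679 ≡ 3786 (mod 4717).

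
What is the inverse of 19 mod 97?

46

Apply the Euclidean algorithm and back-substitute:
97 = 5×19 + 2
19 = 9×2 + 1
2 = 2×1 + 0
gcd(19, 97) = 1, so the inverse exists.
Back-substitute for 1:
1 = 1×19 − 9×2
  = −9×97 + 46×19
So 19⁻¹ ≡ 46 (mod 97).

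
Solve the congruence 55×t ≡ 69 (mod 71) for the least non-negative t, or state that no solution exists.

9

gcd(55, 71) = 1, so a unique solution mod 71 exists.
55⁻¹ ≡ 31 (mod 71).
t ≡ 31×69 ≡ 9 (mod 71).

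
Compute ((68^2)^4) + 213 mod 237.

178

(68)^2 ≡ 121 (mod 237)
(121)^4 ≡ 202 (mod 237)
202 + 213 = 415 ≡ 178 (mod 237)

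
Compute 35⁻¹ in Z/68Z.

68 = 1×35 + 33
35 = 1×33 + 2
33 = 16×2 + 1
2 = 2×1 + 0
gcd(35, 68) = 1, so the inverse exists.
Bézout: 1 = 17×68 − 33×35.
So 35⁻¹ ≡ −33 ≡ 35 (mod 68).

35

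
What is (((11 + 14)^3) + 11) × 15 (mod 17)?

11 + 14 = 25 ≡ 8 (mod 17)
(8)^3 ≡ 2 (mod 17)
2 + 11 = 13
13 × 15 = 195 ≡ 8 (mod 17)

8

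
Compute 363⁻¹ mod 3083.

Run the extended Euclidean algorithm:
3083 = 8*363 + 179
363 = 2*179 + 5
179 = 35*5 + 4
5 = 1*4 + 1
4 = 4*1 + 0
gcd(363, 3083) = 1, so the inverse exists.
Bézout: 1 = −73*3083 + 620*363.
So 363⁻¹ ≡ 620 (mod 3083).

620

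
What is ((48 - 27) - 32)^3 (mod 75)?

48 - 27 = 21
21 - 32 = -11 ≡ 64 (mod 75)
(64)^3 ≡ 19 (mod 75)

19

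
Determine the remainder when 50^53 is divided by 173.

115

Compute successive squares:
50^1 ≡ 50 (mod 173)
50^2 ≡ 50^2 = 2500 ≡ 78 (mod 173)
50^4 ≡ 78^2 = 6084 ≡ 29 (mod 173)
50^8 ≡ 29^2 = 841 ≡ 149 (mod 173)
50^16 ≡ 149^2 = 22201 ≡ 57 (mod 173)
50^32 ≡ 57^2 = 3249 ≡ 135 (mod 173)
50^53 = 50^32 · 50^16 · 50^4 · 50^1 ≡ 135 · 57 · 29 · 50 (mod 173).
Accumulate the product:
135 · 57 = 7695 ≡ 83
83 · 29 = 2407 ≡ 158
158 · 50 = 7900 ≡ 115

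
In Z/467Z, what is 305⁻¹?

By the extended Euclidean algorithm:
467 = 1·305 + 162
305 = 1·162 + 143
162 = 1·143 + 19
143 = 7·19 + 10
19 = 1·10 + 9
10 = 1·9 + 1
9 = 9·1 + 0
gcd(305, 467) = 1, so the inverse exists.
Bézout: 1 = −32·467 + 49·305.
So 305⁻¹ ≡ 49 (mod 467).

49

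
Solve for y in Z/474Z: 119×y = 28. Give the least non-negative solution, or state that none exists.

gcd(119, 474) = 1, so a unique solution mod 474 exists.
119⁻¹ ≡ 239 (mod 474).
y ≡ 239×28 ≡ 56 (mod 474).

56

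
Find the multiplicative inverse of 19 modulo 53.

14

Apply the Euclidean algorithm and back-substitute:
53 = 2*19 + 15
19 = 1*15 + 4
15 = 3*4 + 3
4 = 1*3 + 1
3 = 3*1 + 0
gcd(19, 53) = 1, so the inverse exists.
Bézout: 1 = −5*53 + 14*19.
So 19⁻¹ ≡ 14 (mod 53).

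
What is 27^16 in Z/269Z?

Using repeated squaring:
27^1 ≡ 27 (mod 269)
27^2 ≡ 27^2 = 729 ≡ 191 (mod 269)
27^4 ≡ 191^2 = 36481 ≡ 166 (mod 269)
27^8 ≡ 166^2 = 27556 ≡ 118 (mod 269)
27^16 ≡ 118^2 = 13924 ≡ 205 (mod 269)
So 27^16 ≡ 205 (mod 269).

205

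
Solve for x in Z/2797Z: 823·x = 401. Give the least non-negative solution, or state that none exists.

gcd(823, 2797) = 1, so a unique solution mod 2797 exists.
823⁻¹ ≡ 469 (mod 2797).
x ≡ 469·401 ≡ 670 (mod 2797).

670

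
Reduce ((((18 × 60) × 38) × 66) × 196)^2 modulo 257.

140

18 × 60 = 1080 ≡ 52 (mod 257)
52 × 38 = 1976 ≡ 177 (mod 257)
177 × 66 = 11682 ≡ 117 (mod 257)
117 × 196 = 22932 ≡ 59 (mod 257)
(59)^2 ≡ 140 (mod 257)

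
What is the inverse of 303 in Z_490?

Run the extended Euclidean algorithm:
490 = 1·303 + 187
303 = 1·187 + 116
187 = 1·116 + 71
116 = 1·71 + 45
71 = 1·45 + 26
45 = 1·26 + 19
26 = 1·19 + 7
19 = 2·7 + 5
7 = 1·5 + 2
5 = 2·2 + 1
2 = 2·1 + 0
gcd(303, 490) = 1, so the inverse exists.
Bézout: 1 = −128·490 + 207·303.
So 303⁻¹ ≡ 207 (mod 490).

207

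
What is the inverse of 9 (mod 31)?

31 = 3×9 + 4
9 = 2×4 + 1
4 = 4×1 + 0
gcd(9, 31) = 1, so the inverse exists.
Back-substitute for 1:
1 = 1×9 − 2×4
  = −2×31 + 7×9
So 9⁻¹ ≡ 7 (mod 31).

7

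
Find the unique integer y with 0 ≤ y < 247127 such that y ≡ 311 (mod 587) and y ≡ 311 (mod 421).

311

587⁻¹ mod 421: 587·175 ≡ 1 (mod 421), so 587⁻¹ ≡ 175.
y = 311 + 587·((311 − 311)·175 mod 421) = 311 + 587·0 = 311.
Check: 311 mod 587 = 311, 311 mod 421 = 311. ✓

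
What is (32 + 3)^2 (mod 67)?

32 + 3 = 35
(35)^2 ≡ 19 (mod 67)

19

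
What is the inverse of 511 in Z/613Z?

6

613 = 1×511 + 102
511 = 5×102 + 1
102 = 102×1 + 0
gcd(511, 613) = 1, so the inverse exists.
Back-substitute for 1:
1 = 1×511 − 5×102
  = −5×613 + 6×511
So 511⁻¹ ≡ 6 (mod 613).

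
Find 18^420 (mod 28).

8

Compute successive squares:
420 in binary is 110100100, i.e. 420 = 256 + 128 + 32 + 4.
18^1 ≡ 18 (mod 28)
18^2 ≡ 18^2 = 324 ≡ 16 (mod 28)
18^4 ≡ 16^2 = 256 ≡ 4 (mod 28)
18^8 ≡ 4^2 = 16 (mod 28)
18^16 ≡ 16^2 = 256 ≡ 4 (mod 28)
18^32 ≡ 4^2 = 16 (mod 28)
18^64 ≡ 16^2 = 256 ≡ 4 (mod 28)
18^128 ≡ 4^2 = 16 (mod 28)
18^256 ≡ 16^2 = 256 ≡ 4 (mod 28)
18^420 = 18^256 * 18^128 * 18^32 * 18^4 ≡ 4 * 16 * 16 * 4 (mod 28).
Accumulate the product:
4 * 16 = 64 ≡ 8
8 * 16 = 128 ≡ 16
16 * 4 = 64 ≡ 8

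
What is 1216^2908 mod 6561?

3403

1216^1 ≡ 1216 (mod 6561)
1216^2 ≡ 1216^2 = 1478656 ≡ 2431 (mod 6561)
1216^4 ≡ 2431^2 = 5909761 ≡ 4861 (mod 6561)
1216^8 ≡ 4861^2 = 23629321 ≡ 3160 (mod 6561)
1216^16 ≡ 3160^2 = 9985600 ≡ 6319 (mod 6561)
1216^32 ≡ 6319^2 = 39929761 ≡ 6076 (mod 6561)
1216^64 ≡ 6076^2 = 36917776 ≡ 5590 (mod 6561)
1216^128 ≡ 5590^2 = 31248100 ≡ 4618 (mod 6561)
1216^256 ≡ 4618^2 = 21325924 ≡ 2674 (mod 6561)
1216^512 ≡ 2674^2 = 7150276 ≡ 5347 (mod 6561)
1216^1024 ≡ 5347^2 = 28590409 ≡ 4132 (mod 6561)
1216^2048 ≡ 4132^2 = 17073424 ≡ 1702 (mod 6561)
1216^2908 = 1216^2048 · 1216^512 · 1216^256 · 1216^64 · 1216^16 · 1216^8 · 1216^4 ≡ 1702 · 5347 · 2674 · 5590 · 6319 · 3160 · 4861 (mod 6561).
Accumulate the product:
1702 · 5347 = 9100594 ≡ 487
487 · 2674 = 1302238 ≡ 3160
3160 · 5590 = 17664400 ≡ 2188
2188 · 6319 = 13825972 ≡ 1945
1945 · 3160 = 6146200 ≡ 5104
5104 · 4861 = 24810544 ≡ 3403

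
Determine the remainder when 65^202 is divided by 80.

65

202 in binary is 11001010, i.e. 202 = 128 + 64 + 8 + 2.
65^1 ≡ 65 (mod 80)
65^2 ≡ 65^2 = 4225 ≡ 65 (mod 80)
65^4 ≡ 65^2 = 4225 ≡ 65 (mod 80)
65^8 ≡ 65^2 = 4225 ≡ 65 (mod 80)
65^16 ≡ 65^2 = 4225 ≡ 65 (mod 80)
65^32 ≡ 65^2 = 4225 ≡ 65 (mod 80)
65^64 ≡ 65^2 = 4225 ≡ 65 (mod 80)
65^128 ≡ 65^2 = 4225 ≡ 65 (mod 80)
65^202 = 65^128 × 65^64 × 65^8 × 65^2 ≡ 65 × 65 × 65 × 65 (mod 80).
Accumulate the product:
65 × 65 = 4225 ≡ 65
65 × 65 = 4225 ≡ 65
65 × 65 = 4225 ≡ 65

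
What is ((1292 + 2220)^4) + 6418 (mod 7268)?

1292 + 2220 = 3512
(3512)^4 ≡ 4816 (mod 7268)
4816 + 6418 = 11234 ≡ 3966 (mod 7268)

3966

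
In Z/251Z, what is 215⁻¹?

244

251 = 1·215 + 36
215 = 5·36 + 35
36 = 1·35 + 1
35 = 35·1 + 0
gcd(215, 251) = 1, so the inverse exists.
Bézout: 1 = 6·251 − 7·215.
So 215⁻¹ ≡ −7 ≡ 244 (mod 251).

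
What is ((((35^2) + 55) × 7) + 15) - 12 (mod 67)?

52

(35)^2 ≡ 19 (mod 67)
19 + 55 = 74 ≡ 7 (mod 67)
7 × 7 = 49
49 + 15 = 64
64 - 12 = 52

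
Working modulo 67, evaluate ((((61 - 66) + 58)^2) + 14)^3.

61 - 66 = -5 ≡ 62 (mod 67)
62 + 58 = 120 ≡ 53 (mod 67)
(53)^2 ≡ 62 (mod 67)
62 + 14 = 76 ≡ 9 (mod 67)
(9)^3 ≡ 59 (mod 67)

59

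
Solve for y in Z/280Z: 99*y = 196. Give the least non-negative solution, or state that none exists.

84

gcd(99, 280) = 1, so a unique solution mod 280 exists.
99⁻¹ ≡ 99 (mod 280).
y ≡ 99*196 ≡ 84 (mod 280).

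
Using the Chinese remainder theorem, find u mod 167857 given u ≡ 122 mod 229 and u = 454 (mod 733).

126530

229⁻¹ mod 733: 229·717 ≡ 1 (mod 733), so 229⁻¹ ≡ 717.
u = 122 + 229·((454 − 122)·717 mod 733) = 122 + 229·552 = 126530.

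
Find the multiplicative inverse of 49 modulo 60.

Run the extended Euclidean algorithm:
60 = 1·49 + 11
49 = 4·11 + 5
11 = 2·5 + 1
5 = 5·1 + 0
gcd(49, 60) = 1, so the inverse exists.
Bézout: 1 = 9·60 − 11·49.
So 49⁻¹ ≡ −11 ≡ 49 (mod 60).

49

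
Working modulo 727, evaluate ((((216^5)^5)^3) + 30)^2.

441

(216)^5 ≡ 635 (mod 727)
(635)^5 ≡ 285 (mod 727)
(285)^3 ≡ 718 (mod 727)
718 + 30 = 748 ≡ 21 (mod 727)
(21)^2 ≡ 441 (mod 727)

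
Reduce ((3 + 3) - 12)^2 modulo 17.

2

3 + 3 = 6
6 - 12 = -6 ≡ 11 (mod 17)
(11)^2 ≡ 2 (mod 17)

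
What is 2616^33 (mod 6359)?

2507

Using repeated squaring:
33 in binary is 100001, i.e. 33 = 32 + 1.
2616^1 ≡ 2616 (mod 6359)
2616^2 ≡ 2616^2 = 6843456 ≡ 1172 (mod 6359)
2616^4 ≡ 1172^2 = 1373584 ≡ 40 (mod 6359)
2616^8 ≡ 40^2 = 1600 (mod 6359)
2616^16 ≡ 1600^2 = 2560000 ≡ 3682 (mod 6359)
2616^32 ≡ 3682^2 = 13557124 ≡ 6095 (mod 6359)
2616^33 = 2616^32 * 2616^1 ≡ 6095 * 2616 (mod 6359).
6095 * 2616 = 15944520 ≡ 2507 (mod 6359).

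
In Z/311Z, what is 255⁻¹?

Apply the Euclidean algorithm and back-substitute:
311 = 1*255 + 56
255 = 4*56 + 31
56 = 1*31 + 25
31 = 1*25 + 6
25 = 4*6 + 1
6 = 6*1 + 0
gcd(255, 311) = 1, so the inverse exists.
Back-substitute for 1:
1 = 1*25 − 4*6
  = −4*31 + 5*25
  = 5*56 − 9*31
  = −9*255 + 41*56
  = 41*311 − 50*255
So 255⁻¹ ≡ −50 ≡ 261 (mod 311).

261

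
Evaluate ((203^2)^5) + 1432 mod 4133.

3601

(203)^2 ≡ 4012 (mod 4133)
(4012)^5 ≡ 2169 (mod 4133)
2169 + 1432 = 3601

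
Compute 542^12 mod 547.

12 in binary is 1100, i.e. 12 = 8 + 4.
542^1 ≡ 542 (mod 547)
542^2 ≡ 542^2 = 293764 ≡ 25 (mod 547)
542^4 ≡ 25^2 = 625 ≡ 78 (mod 547)
542^8 ≡ 78^2 = 6084 ≡ 67 (mod 547)
542^12 = 542^8 * 542^4 ≡ 67 * 78 (mod 547).
67 * 78 = 5226 ≡ 303 (mod 547).

303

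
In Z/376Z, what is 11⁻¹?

171

376 = 34*11 + 2
11 = 5*2 + 1
2 = 2*1 + 0
gcd(11, 376) = 1, so the inverse exists.
Back-substitute for 1:
1 = 1*11 − 5*2
  = −5*376 + 171*11
So 11⁻¹ ≡ 171 (mod 376).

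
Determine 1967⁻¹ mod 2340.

2340 = 1*1967 + 373
1967 = 5*373 + 102
373 = 3*102 + 67
102 = 1*67 + 35
67 = 1*35 + 32
35 = 1*32 + 3
32 = 10*3 + 2
3 = 1*2 + 1
2 = 2*1 + 0
gcd(1967, 2340) = 1, so the inverse exists.
Bézout: 1 = −675*2340 + 803*1967.
So 1967⁻¹ ≡ 803 (mod 2340).

803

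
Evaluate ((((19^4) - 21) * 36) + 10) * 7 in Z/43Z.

(19)^4 ≡ 31 (mod 43)
31 - 21 = 10
10 * 36 = 360 ≡ 16 (mod 43)
16 + 10 = 26
26 * 7 = 182 ≡ 10 (mod 43)

10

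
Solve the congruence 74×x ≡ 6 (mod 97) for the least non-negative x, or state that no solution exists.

gcd(74, 97) = 1, so a unique solution mod 97 exists.
74⁻¹ ≡ 59 (mod 97).
x ≡ 59×6 ≡ 63 (mod 97).

63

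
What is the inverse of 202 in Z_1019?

1019 = 5·202 + 9
202 = 22·9 + 4
9 = 2·4 + 1
4 = 4·1 + 0
gcd(202, 1019) = 1, so the inverse exists.
Back-substitute for 1:
1 = 1·9 − 2·4
  = −2·202 + 45·9
  = 45·1019 − 227·202
So 202⁻¹ ≡ −227 ≡ 792 (mod 1019).

792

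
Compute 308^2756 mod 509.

384

308^1 ≡ 308 (mod 509)
308^2 ≡ 308^2 = 94864 ≡ 190 (mod 509)
308^4 ≡ 190^2 = 36100 ≡ 470 (mod 509)
308^8 ≡ 470^2 = 220900 ≡ 503 (mod 509)
308^16 ≡ 503^2 = 253009 ≡ 36 (mod 509)
308^32 ≡ 36^2 = 1296 ≡ 278 (mod 509)
308^64 ≡ 278^2 = 77284 ≡ 425 (mod 509)
308^128 ≡ 425^2 = 180625 ≡ 439 (mod 509)
308^256 ≡ 439^2 = 192721 ≡ 319 (mod 509)
308^512 ≡ 319^2 = 101761 ≡ 470 (mod 509)
308^1024 ≡ 470^2 = 220900 ≡ 503 (mod 509)
308^2048 ≡ 503^2 = 253009 ≡ 36 (mod 509)
308^2756 = 308^2048 * 308^512 * 308^128 * 308^64 * 308^4 ≡ 36 * 470 * 439 * 425 * 470 (mod 509).
Accumulate the product:
36 * 470 = 16920 ≡ 123
123 * 439 = 53997 ≡ 43
43 * 425 = 18275 ≡ 460
460 * 470 = 216200 ≡ 384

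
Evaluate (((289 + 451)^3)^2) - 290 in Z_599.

289 + 451 = 740 ≡ 141 (mod 599)
(141)^3 ≡ 500 (mod 599)
(500)^2 ≡ 217 (mod 599)
217 - 290 = -73 ≡ 526 (mod 599)

526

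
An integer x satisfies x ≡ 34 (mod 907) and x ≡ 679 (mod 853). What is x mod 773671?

569630

907⁻¹ mod 853: 907·79 ≡ 1 (mod 853), so 907⁻¹ ≡ 79.
x = 34 + 907·((679 − 34)·79 mod 853) = 34 + 907·628 = 569630.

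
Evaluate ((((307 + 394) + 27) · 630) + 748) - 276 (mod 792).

307 + 394 = 701
701 + 27 = 728
728 · 630 = 458640 ≡ 72 (mod 792)
72 + 748 = 820 ≡ 28 (mod 792)
28 - 276 = -248 ≡ 544 (mod 792)

544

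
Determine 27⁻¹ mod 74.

Apply the Euclidean algorithm and back-substitute:
74 = 2·27 + 20
27 = 1·20 + 7
20 = 2·7 + 6
7 = 1·6 + 1
6 = 6·1 + 0
gcd(27, 74) = 1, so the inverse exists.
Back-substitute for 1:
1 = 1·7 − 1·6
  = −1·20 + 3·7
  = 3·27 − 4·20
  = −4·74 + 11·27
So 27⁻¹ ≡ 11 (mod 74).

11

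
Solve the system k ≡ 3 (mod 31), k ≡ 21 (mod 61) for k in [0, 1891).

1119

31⁻¹ mod 61: 31×2 ≡ 1 (mod 61), so 31⁻¹ ≡ 2.
k = 3 + 31×((21 − 3)×2 mod 61) = 3 + 31×36 = 1119.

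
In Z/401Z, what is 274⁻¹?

341

Apply the Euclidean algorithm and back-substitute:
401 = 1·274 + 127
274 = 2·127 + 20
127 = 6·20 + 7
20 = 2·7 + 6
7 = 1·6 + 1
6 = 6·1 + 0
gcd(274, 401) = 1, so the inverse exists.
Back-substitute for 1:
1 = 1·7 − 1·6
  = −1·20 + 3·7
  = 3·127 − 19·20
  = −19·274 + 41·127
  = 41·401 − 60·274
So 274⁻¹ ≡ −60 ≡ 341 (mod 401).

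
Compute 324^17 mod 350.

74

By square-and-multiply:
324^1 ≡ 324 (mod 350)
324^2 ≡ 324^2 = 104976 ≡ 326 (mod 350)
324^4 ≡ 326^2 = 106276 ≡ 226 (mod 350)
324^8 ≡ 226^2 = 51076 ≡ 326 (mod 350)
324^16 ≡ 326^2 = 106276 ≡ 226 (mod 350)
324^17 = 324^16 × 324^1 ≡ 226 × 324 (mod 350).
226 × 324 = 73224 ≡ 74 (mod 350).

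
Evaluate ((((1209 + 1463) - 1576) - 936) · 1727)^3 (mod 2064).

1209 + 1463 = 2672 ≡ 608 (mod 2064)
608 - 1576 = -968 ≡ 1096 (mod 2064)
1096 - 936 = 160
160 · 1727 = 276320 ≡ 1808 (mod 2064)
(1808)^3 ≡ 1040 (mod 2064)

1040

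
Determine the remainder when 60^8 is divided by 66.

60^1 ≡ 60 (mod 66)
60^2 ≡ 60^2 = 3600 ≡ 36 (mod 66)
60^4 ≡ 36^2 = 1296 ≡ 42 (mod 66)
60^8 ≡ 42^2 = 1764 ≡ 48 (mod 66)
So 60^8 ≡ 48 (mod 66).

48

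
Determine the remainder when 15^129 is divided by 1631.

1450

Compute successive squares:
129 in binary is 10000001, i.e. 129 = 128 + 1.
15^1 ≡ 15 (mod 1631)
15^2 ≡ 15^2 = 225 (mod 1631)
15^4 ≡ 225^2 = 50625 ≡ 64 (mod 1631)
15^8 ≡ 64^2 = 4096 ≡ 834 (mod 1631)
15^16 ≡ 834^2 = 695556 ≡ 750 (mod 1631)
15^32 ≡ 750^2 = 562500 ≡ 1436 (mod 1631)
15^64 ≡ 1436^2 = 2062096 ≡ 512 (mod 1631)
15^128 ≡ 512^2 = 262144 ≡ 1184 (mod 1631)
15^129 = 15^128 × 15^1 ≡ 1184 × 15 (mod 1631).
1184 × 15 = 17760 ≡ 1450 (mod 1631).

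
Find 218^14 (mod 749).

169

By square-and-multiply:
14 in binary is 1110, i.e. 14 = 8 + 4 + 2.
218^1 ≡ 218 (mod 749)
218^2 ≡ 218^2 = 47524 ≡ 337 (mod 749)
218^4 ≡ 337^2 = 113569 ≡ 470 (mod 749)
218^8 ≡ 470^2 = 220900 ≡ 694 (mod 749)
218^14 = 218^8 × 218^4 × 218^2 ≡ 694 × 470 × 337 (mod 749).
Accumulate the product:
694 × 470 = 326180 ≡ 365
365 × 337 = 123005 ≡ 169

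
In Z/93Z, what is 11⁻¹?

17

Apply the Euclidean algorithm and back-substitute:
93 = 8×11 + 5
11 = 2×5 + 1
5 = 5×1 + 0
gcd(11, 93) = 1, so the inverse exists.
Back-substitute for 1:
1 = 1×11 − 2×5
  = −2×93 + 17×11
So 11⁻¹ ≡ 17 (mod 93).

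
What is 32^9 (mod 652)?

9 in binary is 1001, i.e. 9 = 8 + 1.
32^1 ≡ 32 (mod 652)
32^2 ≡ 32^2 = 1024 ≡ 372 (mod 652)
32^4 ≡ 372^2 = 138384 ≡ 160 (mod 652)
32^8 ≡ 160^2 = 25600 ≡ 172 (mod 652)
32^9 = 32^8 · 32^1 ≡ 172 · 32 (mod 652).
172 · 32 = 5504 ≡ 288 (mod 652).

288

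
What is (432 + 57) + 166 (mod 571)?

84

432 + 57 = 489
489 + 166 = 655 ≡ 84 (mod 571)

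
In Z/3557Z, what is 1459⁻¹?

2260

By the extended Euclidean algorithm:
3557 = 2*1459 + 639
1459 = 2*639 + 181
639 = 3*181 + 96
181 = 1*96 + 85
96 = 1*85 + 11
85 = 7*11 + 8
11 = 1*8 + 3
8 = 2*3 + 2
3 = 1*2 + 1
2 = 2*1 + 0
gcd(1459, 3557) = 1, so the inverse exists.
Back-substitute for 1:
1 = 1*3 − 1*2
  = −1*8 + 3*3
  = 3*11 − 4*8
  = −4*85 + 31*11
  = 31*96 − 35*85
  = −35*181 + 66*96
  = 66*639 − 233*181
  = −233*1459 + 532*639
  = 532*3557 − 1297*1459
So 1459⁻¹ ≡ −1297 ≡ 2260 (mod 3557).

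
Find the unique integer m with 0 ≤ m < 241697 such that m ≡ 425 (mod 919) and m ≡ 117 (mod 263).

27995

919⁻¹ mod 263: 919·87 ≡ 1 (mod 263), so 919⁻¹ ≡ 87.
m = 425 + 919·((117 − 425)·87 mod 263) = 425 + 919·30 = 27995.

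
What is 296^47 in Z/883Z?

Using repeated squaring:
47 in binary is 101111, i.e. 47 = 32 + 8 + 4 + 2 + 1.
296^1 ≡ 296 (mod 883)
296^2 ≡ 296^2 = 87616 ≡ 199 (mod 883)
296^4 ≡ 199^2 = 39601 ≡ 749 (mod 883)
296^8 ≡ 749^2 = 561001 ≡ 296 (mod 883)
296^16 ≡ 296^2 = 87616 ≡ 199 (mod 883)
296^32 ≡ 199^2 = 39601 ≡ 749 (mod 883)
296^47 = 296^32 * 296^8 * 296^4 * 296^2 * 296^1 ≡ 749 * 296 * 749 * 199 * 296 (mod 883).
Accumulate the product:
749 * 296 = 221704 ≡ 71
71 * 749 = 53179 ≡ 199
199 * 199 = 39601 ≡ 749
749 * 296 = 221704 ≡ 71

71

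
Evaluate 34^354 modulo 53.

354 in binary is 101100010, i.e. 354 = 256 + 64 + 32 + 2.
34^1 ≡ 34 (mod 53)
34^2 ≡ 34^2 = 1156 ≡ 43 (mod 53)
34^4 ≡ 43^2 = 1849 ≡ 47 (mod 53)
34^8 ≡ 47^2 = 2209 ≡ 36 (mod 53)
34^16 ≡ 36^2 = 1296 ≡ 24 (mod 53)
34^32 ≡ 24^2 = 576 ≡ 46 (mod 53)
34^64 ≡ 46^2 = 2116 ≡ 49 (mod 53)
34^128 ≡ 49^2 = 2401 ≡ 16 (mod 53)
34^256 ≡ 16^2 = 256 ≡ 44 (mod 53)
34^354 = 34^256 · 34^64 · 34^32 · 34^2 ≡ 44 · 49 · 46 · 43 (mod 53).
Accumulate the product:
44 · 49 = 2156 ≡ 36
36 · 46 = 1656 ≡ 13
13 · 43 = 559 ≡ 29

29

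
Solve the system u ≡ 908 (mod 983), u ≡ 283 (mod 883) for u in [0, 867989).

645756

983⁻¹ mod 883: 983*468 ≡ 1 (mod 883), so 983⁻¹ ≡ 468.
u = 908 + 983*((283 − 908)*468 mod 883) = 908 + 983*656 = 645756.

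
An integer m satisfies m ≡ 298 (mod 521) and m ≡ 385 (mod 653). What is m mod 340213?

521⁻¹ mod 653: 521·559 ≡ 1 (mod 653), so 521⁻¹ ≡ 559.
m = 298 + 521·((385 − 298)·559 mod 653) = 298 + 521·311 = 162329.
Check: 162329 mod 521 = 298, 162329 mod 653 = 385. ✓

162329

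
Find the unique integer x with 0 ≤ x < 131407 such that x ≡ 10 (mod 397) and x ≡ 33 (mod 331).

397⁻¹ mod 331: 397*326 ≡ 1 (mod 331), so 397⁻¹ ≡ 326.
x = 10 + 397*((33 − 10)*326 mod 331) = 10 + 397*216 = 85762.
Check: 85762 mod 397 = 10, 85762 mod 331 = 33. ✓

85762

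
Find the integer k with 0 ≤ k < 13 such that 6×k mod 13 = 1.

13 = 2×6 + 1
6 = 6×1 + 0
gcd(6, 13) = 1, so the inverse exists.
Bézout: 1 = 1×13 − 2×6.
So 6⁻¹ ≡ −2 ≡ 11 (mod 13).

11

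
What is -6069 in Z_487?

262

-6069 = -13×487 + 262, so -6069 ≡ 262 (mod 487).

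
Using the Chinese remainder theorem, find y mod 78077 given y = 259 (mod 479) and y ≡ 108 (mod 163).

479⁻¹ mod 163: 479·114 ≡ 1 (mod 163), so 479⁻¹ ≡ 114.
y = 259 + 479·((108 − 259)·114 mod 163) = 259 + 479·64 = 30915.
Check: 30915 mod 479 = 259, 30915 mod 163 = 108. ✓

30915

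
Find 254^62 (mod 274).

144

62 in binary is 111110, i.e. 62 = 32 + 16 + 8 + 4 + 2.
254^1 ≡ 254 (mod 274)
254^2 ≡ 254^2 = 64516 ≡ 126 (mod 274)
254^4 ≡ 126^2 = 15876 ≡ 258 (mod 274)
254^8 ≡ 258^2 = 66564 ≡ 256 (mod 274)
254^16 ≡ 256^2 = 65536 ≡ 50 (mod 274)
254^32 ≡ 50^2 = 2500 ≡ 34 (mod 274)
254^62 = 254^32 × 254^16 × 254^8 × 254^4 × 254^2 ≡ 34 × 50 × 256 × 258 × 126 (mod 274).
Accumulate the product:
34 × 50 = 1700 ≡ 56
56 × 256 = 14336 ≡ 88
88 × 258 = 22704 ≡ 236
236 × 126 = 29736 ≡ 144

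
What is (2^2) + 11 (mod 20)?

15

(2)^2 ≡ 4 (mod 20)
4 + 11 = 15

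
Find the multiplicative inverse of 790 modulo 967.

967 = 1*790 + 177
790 = 4*177 + 82
177 = 2*82 + 13
82 = 6*13 + 4
13 = 3*4 + 1
4 = 4*1 + 0
gcd(790, 967) = 1, so the inverse exists.
Back-substitute for 1:
1 = 1*13 − 3*4
  = −3*82 + 19*13
  = 19*177 − 41*82
  = −41*790 + 183*177
  = 183*967 − 224*790
So 790⁻¹ ≡ −224 ≡ 743 (mod 967).

743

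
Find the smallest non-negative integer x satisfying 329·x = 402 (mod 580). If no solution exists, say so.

278

gcd(329, 580) = 1, so a unique solution mod 580 exists.
329⁻¹ ≡ 409 (mod 580).
x ≡ 409·402 ≡ 278 (mod 580).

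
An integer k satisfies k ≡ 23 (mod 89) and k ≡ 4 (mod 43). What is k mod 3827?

735

89⁻¹ mod 43: 89×29 ≡ 1 (mod 43), so 89⁻¹ ≡ 29.
k = 23 + 89×((4 − 23)×29 mod 43) = 23 + 89×8 = 735.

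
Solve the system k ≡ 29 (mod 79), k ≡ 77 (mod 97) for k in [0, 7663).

79⁻¹ mod 97: 79*70 ≡ 1 (mod 97), so 79⁻¹ ≡ 70.
k = 29 + 79*((77 − 29)*70 mod 97) = 29 + 79*62 = 4927.

4927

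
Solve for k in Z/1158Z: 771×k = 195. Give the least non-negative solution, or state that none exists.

gcd(771, 1158) = 3, and 3 | 195, so solutions exist.
Divide through by 3: 257×k ≡ 65 mod 386.
257⁻¹ ≡ 383 (mod 386).
k ≡ 383×65 ≡ 191 (mod 386).
The smallest non-negative solution is k = 191.

191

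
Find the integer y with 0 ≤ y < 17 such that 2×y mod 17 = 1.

17 = 8·2 + 1
2 = 2·1 + 0
gcd(2, 17) = 1, so the inverse exists.
Back-substitute for 1:
1 = 1·17 − 8·2
So 2⁻¹ ≡ −8 ≡ 9 (mod 17).

9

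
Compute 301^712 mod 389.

150

Using repeated squaring:
301^1 ≡ 301 (mod 389)
301^2 ≡ 301^2 = 90601 ≡ 353 (mod 389)
301^4 ≡ 353^2 = 124609 ≡ 129 (mod 389)
301^8 ≡ 129^2 = 16641 ≡ 303 (mod 389)
301^16 ≡ 303^2 = 91809 ≡ 5 (mod 389)
301^32 ≡ 5^2 = 25 (mod 389)
301^64 ≡ 25^2 = 625 ≡ 236 (mod 389)
301^128 ≡ 236^2 = 55696 ≡ 69 (mod 389)
301^256 ≡ 69^2 = 4761 ≡ 93 (mod 389)
301^512 ≡ 93^2 = 8649 ≡ 91 (mod 389)
301^712 = 301^512 · 301^128 · 301^64 · 301^8 ≡ 91 · 69 · 236 · 303 (mod 389).
Accumulate the product:
91 · 69 = 6279 ≡ 55
55 · 236 = 12980 ≡ 143
143 · 303 = 43329 ≡ 150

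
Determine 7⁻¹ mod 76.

By the extended Euclidean algorithm:
76 = 10×7 + 6
7 = 1×6 + 1
6 = 6×1 + 0
gcd(7, 76) = 1, so the inverse exists.
Bézout: 1 = −1×76 + 11×7.
So 7⁻¹ ≡ 11 (mod 76).

11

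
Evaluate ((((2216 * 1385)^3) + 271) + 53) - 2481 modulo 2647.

2216 * 1385 = 3069160 ≡ 1287 (mod 2647)
(1287)^3 ≡ 1335 (mod 2647)
1335 + 271 = 1606
1606 + 53 = 1659
1659 - 2481 = -822 ≡ 1825 (mod 2647)

1825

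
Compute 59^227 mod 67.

15

Compute successive squares:
227 in binary is 11100011, i.e. 227 = 128 + 64 + 32 + 2 + 1.
59^1 ≡ 59 (mod 67)
59^2 ≡ 59^2 = 3481 ≡ 64 (mod 67)
59^4 ≡ 64^2 = 4096 ≡ 9 (mod 67)
59^8 ≡ 9^2 = 81 ≡ 14 (mod 67)
59^16 ≡ 14^2 = 196 ≡ 62 (mod 67)
59^32 ≡ 62^2 = 3844 ≡ 25 (mod 67)
59^64 ≡ 25^2 = 625 ≡ 22 (mod 67)
59^128 ≡ 22^2 = 484 ≡ 15 (mod 67)
59^227 = 59^128 · 59^64 · 59^32 · 59^2 · 59^1 ≡ 15 · 22 · 25 · 64 · 59 (mod 67).
Accumulate the product:
15 · 22 = 330 ≡ 62
62 · 25 = 1550 ≡ 9
9 · 64 = 576 ≡ 40
40 · 59 = 2360 ≡ 15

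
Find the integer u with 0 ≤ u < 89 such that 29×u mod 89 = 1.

89 = 3×29 + 2
29 = 14×2 + 1
2 = 2×1 + 0
gcd(29, 89) = 1, so the inverse exists.
Bézout: 1 = −14×89 + 43×29.
So 29⁻¹ ≡ 43 (mod 89).

43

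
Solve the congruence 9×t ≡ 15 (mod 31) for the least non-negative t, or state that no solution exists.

12

gcd(9, 31) = 1, so a unique solution mod 31 exists.
9⁻¹ ≡ 7 (mod 31).
t ≡ 7×15 ≡ 12 (mod 31).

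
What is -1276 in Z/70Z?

54

-1276 = -19·70 + 54, so -1276 ≡ 54 (mod 70).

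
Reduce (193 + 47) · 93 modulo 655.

193 + 47 = 240
240 · 93 = 22320 ≡ 50 (mod 655)

50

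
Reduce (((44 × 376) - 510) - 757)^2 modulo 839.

421

44 × 376 = 16544 ≡ 603 (mod 839)
603 - 510 = 93
93 - 757 = -664 ≡ 175 (mod 839)
(175)^2 ≡ 421 (mod 839)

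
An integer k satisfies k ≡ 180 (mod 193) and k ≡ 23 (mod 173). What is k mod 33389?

13690

193⁻¹ mod 173: 193·26 ≡ 1 (mod 173), so 193⁻¹ ≡ 26.
k = 180 + 193·((23 − 180)·26 mod 173) = 180 + 193·70 = 13690.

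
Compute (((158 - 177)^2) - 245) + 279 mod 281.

114

158 - 177 = -19 ≡ 262 (mod 281)
(262)^2 ≡ 80 (mod 281)
80 - 245 = -165 ≡ 116 (mod 281)
116 + 279 = 395 ≡ 114 (mod 281)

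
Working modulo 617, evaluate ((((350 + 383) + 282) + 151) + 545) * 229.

24

350 + 383 = 733 ≡ 116 (mod 617)
116 + 282 = 398
398 + 151 = 549
549 + 545 = 1094 ≡ 477 (mod 617)
477 * 229 = 109233 ≡ 24 (mod 617)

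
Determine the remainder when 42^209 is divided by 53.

Compute successive squares:
42^1 ≡ 42 (mod 53)
42^2 ≡ 42^2 = 1764 ≡ 15 (mod 53)
42^4 ≡ 15^2 = 225 ≡ 13 (mod 53)
42^8 ≡ 13^2 = 169 ≡ 10 (mod 53)
42^16 ≡ 10^2 = 100 ≡ 47 (mod 53)
42^32 ≡ 47^2 = 2209 ≡ 36 (mod 53)
42^64 ≡ 36^2 = 1296 ≡ 24 (mod 53)
42^128 ≡ 24^2 = 576 ≡ 46 (mod 53)
42^209 = 42^128 · 42^64 · 42^16 · 42^1 ≡ 46 · 24 · 47 · 42 (mod 53).
Accumulate the product:
46 · 24 = 1104 ≡ 44
44 · 47 = 2068 ≡ 1
1 · 42 = 42

42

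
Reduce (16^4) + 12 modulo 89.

(16)^4 ≡ 32 (mod 89)
32 + 12 = 44

44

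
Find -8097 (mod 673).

-8097 = -13·673 + 652, so -8097 ≡ 652 (mod 673).

652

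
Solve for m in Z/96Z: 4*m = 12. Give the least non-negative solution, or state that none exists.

3

gcd(4, 96) = 4, and 4 | 12, so solutions exist.
Divide through by 4: 1*m ≡ 3 mod 24.
1⁻¹ ≡ 1 (mod 24).
m ≡ 1*3 ≡ 3 (mod 24).
The smallest non-negative solution is m = 3.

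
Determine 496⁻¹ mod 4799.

4799 = 9×496 + 335
496 = 1×335 + 161
335 = 2×161 + 13
161 = 12×13 + 5
13 = 2×5 + 3
5 = 1×3 + 2
3 = 1×2 + 1
2 = 2×1 + 0
gcd(496, 4799) = 1, so the inverse exists.
Back-substitute for 1:
1 = 1×3 − 1×2
  = −1×5 + 2×3
  = 2×13 − 5×5
  = −5×161 + 62×13
  = 62×335 − 129×161
  = −129×496 + 191×335
  = 191×4799 − 1848×496
So 496⁻¹ ≡ −1848 ≡ 2951 (mod 4799).

2951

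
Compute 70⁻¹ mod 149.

66

149 = 2·70 + 9
70 = 7·9 + 7
9 = 1·7 + 2
7 = 3·2 + 1
2 = 2·1 + 0
gcd(70, 149) = 1, so the inverse exists.
Bézout: 1 = −31·149 + 66·70.
So 70⁻¹ ≡ 66 (mod 149).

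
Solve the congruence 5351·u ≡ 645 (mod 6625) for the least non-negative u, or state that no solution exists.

3520

gcd(5351, 6625) = 1, so a unique solution mod 6625 exists.
5351⁻¹ ≡ 26 (mod 6625).
u ≡ 26·645 ≡ 3520 (mod 6625).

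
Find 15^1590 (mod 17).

Using repeated squaring:
15^1 ≡ 15 (mod 17)
15^2 ≡ 15^2 = 225 ≡ 4 (mod 17)
15^4 ≡ 4^2 = 16 (mod 17)
15^8 ≡ 16^2 = 256 ≡ 1 (mod 17)
15^16 ≡ 1^2 = 1 (mod 17)
15^32 ≡ 1^2 = 1 (mod 17)
15^64 ≡ 1^2 = 1 (mod 17)
15^128 ≡ 1^2 = 1 (mod 17)
15^256 ≡ 1^2 = 1 (mod 17)
15^512 ≡ 1^2 = 1 (mod 17)
15^1024 ≡ 1^2 = 1 (mod 17)
15^1590 = 15^1024 * 15^512 * 15^32 * 15^16 * 15^4 * 15^2 ≡ 1 * 1 * 1 * 1 * 16 * 4 (mod 17).
Accumulate the product:
1 * 1 = 1
1 * 1 = 1
1 * 1 = 1
1 * 16 = 16
16 * 4 = 64 ≡ 13

13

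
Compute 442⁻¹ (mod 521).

244

Apply the Euclidean algorithm and back-substitute:
521 = 1·442 + 79
442 = 5·79 + 47
79 = 1·47 + 32
47 = 1·32 + 15
32 = 2·15 + 2
15 = 7·2 + 1
2 = 2·1 + 0
gcd(442, 521) = 1, so the inverse exists.
Back-substitute for 1:
1 = 1·15 − 7·2
  = −7·32 + 15·15
  = 15·47 − 22·32
  = −22·79 + 37·47
  = 37·442 − 207·79
  = −207·521 + 244·442
So 442⁻¹ ≡ 244 (mod 521).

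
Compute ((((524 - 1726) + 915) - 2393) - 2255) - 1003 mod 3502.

524 - 1726 = -1202 ≡ 2300 (mod 3502)
2300 + 915 = 3215
3215 - 2393 = 822
822 - 2255 = -1433 ≡ 2069 (mod 3502)
2069 - 1003 = 1066

1066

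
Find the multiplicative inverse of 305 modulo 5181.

Run the extended Euclidean algorithm:
5181 = 16*305 + 301
305 = 1*301 + 4
301 = 75*4 + 1
4 = 4*1 + 0
gcd(305, 5181) = 1, so the inverse exists.
Bézout: 1 = 76*5181 − 1291*305.
So 305⁻¹ ≡ −1291 ≡ 3890 (mod 5181).

3890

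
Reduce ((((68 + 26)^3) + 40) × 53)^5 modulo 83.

68 + 26 = 94 ≡ 11 (mod 83)
(11)^3 ≡ 3 (mod 83)
3 + 40 = 43
43 × 53 = 2279 ≡ 38 (mod 83)
(38)^5 ≡ 48 (mod 83)

48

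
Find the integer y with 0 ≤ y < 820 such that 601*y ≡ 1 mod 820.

Run the extended Euclidean algorithm:
820 = 1×601 + 219
601 = 2×219 + 163
219 = 1×163 + 56
163 = 2×56 + 51
56 = 1×51 + 5
51 = 10×5 + 1
5 = 5×1 + 0
gcd(601, 820) = 1, so the inverse exists.
Bézout: 1 = −118×820 + 161×601.
So 601⁻¹ ≡ 161 (mod 820).

161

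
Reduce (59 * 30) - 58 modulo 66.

62

59 * 30 = 1770 ≡ 54 (mod 66)
54 - 58 = -4 ≡ 62 (mod 66)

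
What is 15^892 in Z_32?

1

Compute successive squares:
15^1 ≡ 15 (mod 32)
15^2 ≡ 15^2 = 225 ≡ 1 (mod 32)
15^4 ≡ 1^2 = 1 (mod 32)
15^8 ≡ 1^2 = 1 (mod 32)
15^16 ≡ 1^2 = 1 (mod 32)
15^32 ≡ 1^2 = 1 (mod 32)
15^64 ≡ 1^2 = 1 (mod 32)
15^128 ≡ 1^2 = 1 (mod 32)
15^256 ≡ 1^2 = 1 (mod 32)
15^512 ≡ 1^2 = 1 (mod 32)
15^892 = 15^512 * 15^256 * 15^64 * 15^32 * 15^16 * 15^8 * 15^4 ≡ 1 * 1 * 1 * 1 * 1 * 1 * 1 (mod 32).
Accumulate the product:
1 * 1 = 1
1 * 1 = 1
1 * 1 = 1
1 * 1 = 1
1 * 1 = 1
1 * 1 = 1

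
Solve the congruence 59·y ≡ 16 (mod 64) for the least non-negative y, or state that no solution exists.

48

gcd(59, 64) = 1, so a unique solution mod 64 exists.
59⁻¹ ≡ 51 (mod 64).
y ≡ 51·16 ≡ 48 (mod 64).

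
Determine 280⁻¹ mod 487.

Apply the Euclidean algorithm and back-substitute:
487 = 1*280 + 207
280 = 1*207 + 73
207 = 2*73 + 61
73 = 1*61 + 12
61 = 5*12 + 1
12 = 12*1 + 0
gcd(280, 487) = 1, so the inverse exists.
Back-substitute for 1:
1 = 1*61 − 5*12
  = −5*73 + 6*61
  = 6*207 − 17*73
  = −17*280 + 23*207
  = 23*487 − 40*280
So 280⁻¹ ≡ −40 ≡ 447 (mod 487).

447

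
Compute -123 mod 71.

-123 = -2*71 + 19, so -123 ≡ 19 (mod 71).

19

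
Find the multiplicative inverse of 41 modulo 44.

29

44 = 1*41 + 3
41 = 13*3 + 2
3 = 1*2 + 1
2 = 2*1 + 0
gcd(41, 44) = 1, so the inverse exists.
Back-substitute for 1:
1 = 1*3 − 1*2
  = −1*41 + 14*3
  = 14*44 − 15*41
So 41⁻¹ ≡ −15 ≡ 29 (mod 44).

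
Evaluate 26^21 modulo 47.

13

Compute successive squares:
21 in binary is 10101, i.e. 21 = 16 + 4 + 1.
26^1 ≡ 26 (mod 47)
26^2 ≡ 26^2 = 676 ≡ 18 (mod 47)
26^4 ≡ 18^2 = 324 ≡ 42 (mod 47)
26^8 ≡ 42^2 = 1764 ≡ 25 (mod 47)
26^16 ≡ 25^2 = 625 ≡ 14 (mod 47)
26^21 = 26^16 · 26^4 · 26^1 ≡ 14 · 42 · 26 (mod 47).
Accumulate the product:
14 · 42 = 588 ≡ 24
24 · 26 = 624 ≡ 13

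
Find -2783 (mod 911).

-2783 = -4·911 + 861, so -2783 ≡ 861 (mod 911).

861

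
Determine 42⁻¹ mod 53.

24

By the extended Euclidean algorithm:
53 = 1*42 + 11
42 = 3*11 + 9
11 = 1*9 + 2
9 = 4*2 + 1
2 = 2*1 + 0
gcd(42, 53) = 1, so the inverse exists.
Back-substitute for 1:
1 = 1*9 − 4*2
  = −4*11 + 5*9
  = 5*42 − 19*11
  = −19*53 + 24*42
So 42⁻¹ ≡ 24 (mod 53).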